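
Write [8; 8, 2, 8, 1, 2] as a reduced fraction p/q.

Using pₖ = aₖpₖ₋₁ + pₖ₋₂ and qₖ = aₖqₖ₋₁ + qₖ₋₂:
  k=0: a=8, p=8, q=1
  k=1: a=8, p=65, q=8
  k=2: a=2, p=138, q=17
  k=3: a=8, p=1169, q=144
  k=4: a=1, p=1307, q=161
  k=5: a=2, p=3783, q=466

3783/466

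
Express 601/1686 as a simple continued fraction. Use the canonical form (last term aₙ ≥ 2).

[0; 2, 1, 4, 7, 3, 5]

601 = 0×1686 + 601
1686 = 2×601 + 484
601 = 1×484 + 117
484 = 4×117 + 16
117 = 7×16 + 5
16 = 3×5 + 1
5 = 5×1 + 0  (stop)
So 601/1686 = [0; 2, 1, 4, 7, 3, 5].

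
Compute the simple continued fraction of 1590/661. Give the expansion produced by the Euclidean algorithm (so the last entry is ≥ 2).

[2; 2, 2, 6, 1, 17]

1590 = 2*661 + 268
661 = 2*268 + 125
268 = 2*125 + 18
125 = 6*18 + 17
18 = 1*17 + 1
17 = 17*1 + 0  (stop)
So 1590/661 = [2; 2, 2, 6, 1, 17].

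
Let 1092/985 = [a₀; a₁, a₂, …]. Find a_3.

1092 = 1·985 + 107   →  a_0 = 1
985 = 9·107 + 22   →  a_1 = 9
107 = 4·22 + 19   →  a_2 = 4
22 = 1·19 + 3   →  a_3 = 1

1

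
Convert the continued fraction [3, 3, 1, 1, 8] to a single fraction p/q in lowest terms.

197/60

Using pₖ = aₖpₖ₋₁ + pₖ₋₂ and qₖ = aₖqₖ₋₁ + qₖ₋₂:
  k=0: a=3, p=3, q=1
  k=1: a=3, p=10, q=3
  k=2: a=1, p=13, q=4
  k=3: a=1, p=23, q=7
  k=4: a=8, p=197, q=60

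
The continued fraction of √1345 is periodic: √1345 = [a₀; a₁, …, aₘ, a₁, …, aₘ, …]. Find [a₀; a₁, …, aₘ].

a₀ = ⌊√1345⌋ = 36.
With m₀=0, d₀=1 and mₖ₊₁ = dₖaₖ − mₖ, dₖ₊₁ = (n − mₖ₊₁²)/dₖ, aₖ₊₁ = ⌊(a₀+mₖ₊₁)/dₖ₊₁⌋:
  k=1: m=36, d=49, a=1
  k=2: m=13, d=24, a=2
  k=3: m=35, d=5, a=14
  k=4: m=35, d=24, a=2
  k=5: m=13, d=49, a=1
  k=6: m=36, d=1, a=72
d=1 and a=2a₀=72 at k=6, so the next step gives (m, d) = (36, 49) again — its k=1 value — and the period has length 6.

[36; 1, 2, 14, 2, 1, 72]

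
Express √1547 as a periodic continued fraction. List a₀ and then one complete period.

[39; 3, 78]

a₀ = ⌊√1547⌋ = 39.
With m₀=0, d₀=1 and mₖ₊₁ = dₖaₖ − mₖ, dₖ₊₁ = (n − mₖ₊₁²)/dₖ, aₖ₊₁ = ⌊(a₀+mₖ₊₁)/dₖ₊₁⌋:
  k=1: m=39, d=26, a=3
  k=2: m=39, d=1, a=78
d=1 and a=2a₀=78 at k=2, so the next step gives (m, d) = (39, 26) again — its k=1 value — and the period has length 2.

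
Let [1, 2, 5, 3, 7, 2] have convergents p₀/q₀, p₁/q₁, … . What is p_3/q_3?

Using pₖ = aₖpₖ₋₁ + pₖ₋₂, qₖ = aₖqₖ₋₁ + qₖ₋₂ (with p₋₁=1, p₋₂=0, q₋₁=0, q₋₂=1):
  k=0: a=1, p=1, q=1
  k=1: a=2, p=3, q=2
  k=2: a=5, p=16, q=11
  k=3: a=3, p=51, q=35

51/35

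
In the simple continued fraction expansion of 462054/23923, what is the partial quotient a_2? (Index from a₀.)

462054 = 19·23923 + 7517   →  a_0 = 19
23923 = 3·7517 + 1372   →  a_1 = 3
7517 = 5·1372 + 657   →  a_2 = 5

5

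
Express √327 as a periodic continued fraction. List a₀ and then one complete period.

a₀ = ⌊√327⌋ = 18.

[18; 12, 36]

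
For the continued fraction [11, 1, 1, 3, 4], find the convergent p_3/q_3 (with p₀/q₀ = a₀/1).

Using pₖ = aₖpₖ₋₁ + pₖ₋₂, qₖ = aₖqₖ₋₁ + qₖ₋₂ (with p₋₁=1, p₋₂=0, q₋₁=0, q₋₂=1):
  k=0: a=11, p=11, q=1
  k=1: a=1, p=12, q=1
  k=2: a=1, p=23, q=2
  k=3: a=3, p=81, q=7

81/7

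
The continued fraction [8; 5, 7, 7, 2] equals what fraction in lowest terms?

Using pₖ = aₖpₖ₋₁ + pₖ₋₂ and qₖ = aₖqₖ₋₁ + qₖ₋₂:
  k=0: a=8, p=8, q=1
  k=1: a=5, p=41, q=5
  k=2: a=7, p=295, q=36
  k=3: a=7, p=2106, q=257
  k=4: a=2, p=4507, q=550

4507/550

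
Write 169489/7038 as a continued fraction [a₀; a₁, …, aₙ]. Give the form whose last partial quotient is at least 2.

169489 = 24×7038 + 577
7038 = 12×577 + 114
577 = 5×114 + 7
114 = 16×7 + 2
7 = 3×2 + 1
2 = 2×1 + 0  (stop)
So 169489/7038 = [24; 12, 5, 16, 3, 2].

[24; 12, 5, 16, 3, 2]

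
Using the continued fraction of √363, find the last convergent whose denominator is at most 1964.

√363 = [19; 19, 38, …] (period length 2).
Convergents:
  p_0/q_0 = 19/1
  p_1/q_1 = 362/19
  p_2/q_2 = 13775/723
  p_3/q_3 = 262087/13756
q_2 = 723 ≤ 1964 < 13756 = q_3, so the answer is 13775/723.

13775/723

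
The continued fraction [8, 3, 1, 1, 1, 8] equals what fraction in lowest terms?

786/95

Fold from the inside: start with 8/1.
  1 + 1/8 = 9/8
  1 + 8/9 = 17/9
  1 + 9/17 = 26/17
  3 + 17/26 = 95/26
  8 + 26/95 = 786/95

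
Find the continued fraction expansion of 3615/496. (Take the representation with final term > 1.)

3615 = 7*496 + 143
496 = 3*143 + 67
143 = 2*67 + 9
67 = 7*9 + 4
9 = 2*4 + 1
4 = 4*1 + 0  (stop)
So 3615/496 = [7; 3, 2, 7, 2, 4].

[7; 3, 2, 7, 2, 4]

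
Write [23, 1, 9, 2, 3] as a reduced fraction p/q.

Using pₖ = aₖpₖ₋₁ + pₖ₋₂ and qₖ = aₖqₖ₋₁ + qₖ₋₂:
  k=0: a=23, p=23, q=1
  k=1: a=1, p=24, q=1
  k=2: a=9, p=239, q=10
  k=3: a=2, p=502, q=21
  k=4: a=3, p=1745, q=73

1745/73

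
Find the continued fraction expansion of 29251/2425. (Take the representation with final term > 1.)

29251 = 12·2425 + 151
2425 = 16·151 + 9
151 = 16·9 + 7
9 = 1·7 + 2
7 = 3·2 + 1
2 = 2·1 + 0  (stop)
So 29251/2425 = [12; 16, 16, 1, 3, 2].

[12; 16, 16, 1, 3, 2]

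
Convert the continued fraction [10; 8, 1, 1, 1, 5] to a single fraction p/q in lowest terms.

Using pₖ = aₖpₖ₋₁ + pₖ₋₂ and qₖ = aₖqₖ₋₁ + qₖ₋₂:
  k=0: a=10, p=10, q=1
  k=1: a=8, p=81, q=8
  k=2: a=1, p=91, q=9
  k=3: a=1, p=172, q=17
  k=4: a=1, p=263, q=26
  k=5: a=5, p=1487, q=147

1487/147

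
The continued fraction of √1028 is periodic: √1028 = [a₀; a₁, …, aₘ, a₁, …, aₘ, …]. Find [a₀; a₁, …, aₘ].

[32; 16, 64]

a₀ = ⌊√1028⌋ = 32.
With m₀=0, d₀=1 and mₖ₊₁ = dₖaₖ − mₖ, dₖ₊₁ = (n − mₖ₊₁²)/dₖ, aₖ₊₁ = ⌊(a₀+mₖ₊₁)/dₖ₊₁⌋:
  k=1: m=32, d=4, a=16
  k=2: m=32, d=1, a=64
d=1 and a=2a₀=64 at k=2, so the next step gives (m, d) = (32, 4) again — its k=1 value — and the period has length 2.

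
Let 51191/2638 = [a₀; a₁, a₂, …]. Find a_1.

2

51191 = 19·2638 + 1069   →  a_0 = 19
2638 = 2·1069 + 500   →  a_1 = 2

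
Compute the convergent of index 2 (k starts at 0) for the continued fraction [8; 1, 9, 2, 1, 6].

Using pₖ = aₖpₖ₋₁ + pₖ₋₂, qₖ = aₖqₖ₋₁ + qₖ₋₂ (with p₋₁=1, p₋₂=0, q₋₁=0, q₋₂=1):
  k=0: a=8, p=8, q=1
  k=1: a=1, p=9, q=1
  k=2: a=9, p=89, q=10

89/10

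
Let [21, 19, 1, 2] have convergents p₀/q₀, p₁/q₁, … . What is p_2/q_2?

421/20

Using pₖ = aₖpₖ₋₁ + pₖ₋₂, qₖ = aₖqₖ₋₁ + qₖ₋₂ (with p₋₁=1, p₋₂=0, q₋₁=0, q₋₂=1):
  k=0: a=21, p=21, q=1
  k=1: a=19, p=400, q=19
  k=2: a=1, p=421, q=20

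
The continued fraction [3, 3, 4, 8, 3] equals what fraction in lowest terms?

1105/334

Fold from the inside: start with 3/1.
  8 + 1/3 = 25/3
  4 + 3/25 = 103/25
  3 + 25/103 = 334/103
  3 + 103/334 = 1105/334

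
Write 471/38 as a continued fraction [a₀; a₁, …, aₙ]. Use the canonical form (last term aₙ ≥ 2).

[12; 2, 1, 1, 7]

471 = 12×38 + 15
38 = 2×15 + 8
15 = 1×8 + 7
8 = 1×7 + 1
7 = 7×1 + 0  (stop)
So 471/38 = [12; 2, 1, 1, 7].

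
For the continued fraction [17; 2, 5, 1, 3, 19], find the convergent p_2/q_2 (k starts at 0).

Using pₖ = aₖpₖ₋₁ + pₖ₋₂, qₖ = aₖqₖ₋₁ + qₖ₋₂ (with p₋₁=1, p₋₂=0, q₋₁=0, q₋₂=1):
  k=0: a=17, p=17, q=1
  k=1: a=2, p=35, q=2
  k=2: a=5, p=192, q=11

192/11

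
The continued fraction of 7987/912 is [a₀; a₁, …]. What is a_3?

7987 = 8·912 + 691   →  a_0 = 8
912 = 1·691 + 221   →  a_1 = 1
691 = 3·221 + 28   →  a_2 = 3
221 = 7·28 + 25   →  a_3 = 7

7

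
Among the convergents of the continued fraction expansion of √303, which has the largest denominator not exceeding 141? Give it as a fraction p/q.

√303 = [17; 2, 2, 5, 2, 2, 34, …] (period length 6).
Convergents:
  p_0/q_0 = 17/1
  p_1/q_1 = 35/2
  p_2/q_2 = 87/5
  p_3/q_3 = 470/27
  p_4/q_4 = 1027/59
  p_5/q_5 = 2524/145
q_4 = 59 ≤ 141 < 145 = q_5, so the answer is 1027/59.

1027/59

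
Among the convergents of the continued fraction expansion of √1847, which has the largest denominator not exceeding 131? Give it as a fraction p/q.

√1847 = [42; 1, 41, 1, 84, …] (period length 4).
Convergents:
  p_0/q_0 = 42/1
  p_1/q_1 = 43/1
  p_2/q_2 = 1805/42
  p_3/q_3 = 1848/43
  p_4/q_4 = 157037/3654
q_3 = 43 ≤ 131 < 3654 = q_4, so the answer is 1848/43.

1848/43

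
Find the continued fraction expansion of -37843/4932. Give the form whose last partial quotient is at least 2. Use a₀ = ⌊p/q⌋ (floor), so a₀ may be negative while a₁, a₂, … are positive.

-37843 = -8·4932 + 1613
4932 = 3·1613 + 93
1613 = 17·93 + 32
93 = 2·32 + 29
32 = 1·29 + 3
29 = 9·3 + 2
3 = 1·2 + 1
2 = 2·1 + 0  (stop)
So -37843/4932 = [-8; 3, 17, 2, 1, 9, 1, 2].

[-8; 3, 17, 2, 1, 9, 1, 2]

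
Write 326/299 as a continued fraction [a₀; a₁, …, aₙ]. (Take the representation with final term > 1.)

[1; 11, 13, 2]

326 = 1*299 + 27
299 = 11*27 + 2
27 = 13*2 + 1
2 = 2*1 + 0  (stop)
So 326/299 = [1; 11, 13, 2].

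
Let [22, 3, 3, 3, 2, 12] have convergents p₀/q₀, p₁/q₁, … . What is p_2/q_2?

223/10

Using pₖ = aₖpₖ₋₁ + pₖ₋₂, qₖ = aₖqₖ₋₁ + qₖ₋₂ (with p₋₁=1, p₋₂=0, q₋₁=0, q₋₂=1):
  k=0: a=22, p=22, q=1
  k=1: a=3, p=67, q=3
  k=2: a=3, p=223, q=10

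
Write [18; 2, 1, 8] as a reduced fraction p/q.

Using pₖ = aₖpₖ₋₁ + pₖ₋₂ and qₖ = aₖqₖ₋₁ + qₖ₋₂:
  k=0: a=18, p=18, q=1
  k=1: a=2, p=37, q=2
  k=2: a=1, p=55, q=3
  k=3: a=8, p=477, q=26

477/26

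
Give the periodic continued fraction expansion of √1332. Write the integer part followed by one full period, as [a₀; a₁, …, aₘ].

[36; 2, 72]

a₀ = ⌊√1332⌋ = 36.
With m₀=0, d₀=1 and mₖ₊₁ = dₖaₖ − mₖ, dₖ₊₁ = (n − mₖ₊₁²)/dₖ, aₖ₊₁ = ⌊(a₀+mₖ₊₁)/dₖ₊₁⌋:
  k=1: m=36, d=36, a=2
  k=2: m=36, d=1, a=72
d=1 and a=2a₀=72 at k=2, so the next step gives (m, d) = (36, 36) again — its k=1 value — and the period has length 2.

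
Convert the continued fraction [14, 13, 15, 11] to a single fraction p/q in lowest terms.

Fold from the inside: start with 11/1.
  15 + 1/11 = 166/11
  13 + 11/166 = 2169/166
  14 + 166/2169 = 30532/2169

30532/2169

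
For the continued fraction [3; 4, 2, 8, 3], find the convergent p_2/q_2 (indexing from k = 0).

Using pₖ = aₖpₖ₋₁ + pₖ₋₂, qₖ = aₖqₖ₋₁ + qₖ₋₂ (with p₋₁=1, p₋₂=0, q₋₁=0, q₋₂=1):
  k=0: a=3, p=3, q=1
  k=1: a=4, p=13, q=4
  k=2: a=2, p=29, q=9

29/9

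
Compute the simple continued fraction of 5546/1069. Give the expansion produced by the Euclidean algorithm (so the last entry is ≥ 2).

5546 = 5×1069 + 201
1069 = 5×201 + 64
201 = 3×64 + 9
64 = 7×9 + 1
9 = 9×1 + 0  (stop)
So 5546/1069 = [5; 5, 3, 7, 9].

[5; 5, 3, 7, 9]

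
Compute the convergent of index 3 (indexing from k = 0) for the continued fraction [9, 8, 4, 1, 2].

374/41

Using pₖ = aₖpₖ₋₁ + pₖ₋₂, qₖ = aₖqₖ₋₁ + qₖ₋₂ (with p₋₁=1, p₋₂=0, q₋₁=0, q₋₂=1):
  k=0: a=9, p=9, q=1
  k=1: a=8, p=73, q=8
  k=2: a=4, p=301, q=33
  k=3: a=1, p=374, q=41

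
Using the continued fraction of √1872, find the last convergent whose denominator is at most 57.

√1872 = [43; 3, 1, 3, 86, …] (period length 4).
Convergents:
  p_0/q_0 = 43/1
  p_1/q_1 = 130/3
  p_2/q_2 = 173/4
  p_3/q_3 = 649/15
  p_4/q_4 = 55987/1294
q_3 = 15 ≤ 57 < 1294 = q_4, so the answer is 649/15.

649/15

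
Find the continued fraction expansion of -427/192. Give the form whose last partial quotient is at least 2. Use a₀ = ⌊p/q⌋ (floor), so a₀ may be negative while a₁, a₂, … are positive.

-427 = -3·192 + 149
192 = 1·149 + 43
149 = 3·43 + 20
43 = 2·20 + 3
20 = 6·3 + 2
3 = 1·2 + 1
2 = 2·1 + 0  (stop)
So -427/192 = [-3; 1, 3, 2, 6, 1, 2].

[-3; 1, 3, 2, 6, 1, 2]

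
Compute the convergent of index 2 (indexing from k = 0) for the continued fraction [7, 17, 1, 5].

Using pₖ = aₖpₖ₋₁ + pₖ₋₂, qₖ = aₖqₖ₋₁ + qₖ₋₂ (with p₋₁=1, p₋₂=0, q₋₁=0, q₋₂=1):
  k=0: a=7, p=7, q=1
  k=1: a=17, p=120, q=17
  k=2: a=1, p=127, q=18

127/18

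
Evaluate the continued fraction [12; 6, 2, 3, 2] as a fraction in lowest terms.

1252/103

Using pₖ = aₖpₖ₋₁ + pₖ₋₂ and qₖ = aₖqₖ₋₁ + qₖ₋₂:
  k=0: a=12, p=12, q=1
  k=1: a=6, p=73, q=6
  k=2: a=2, p=158, q=13
  k=3: a=3, p=547, q=45
  k=4: a=2, p=1252, q=103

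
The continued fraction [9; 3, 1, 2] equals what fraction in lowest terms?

102/11

Fold from the inside: start with 2/1.
  1 + 1/2 = 3/2
  3 + 2/3 = 11/3
  9 + 3/11 = 102/11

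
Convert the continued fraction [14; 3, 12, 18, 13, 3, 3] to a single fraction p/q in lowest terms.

1279839/89347

Using pₖ = aₖpₖ₋₁ + pₖ₋₂ and qₖ = aₖqₖ₋₁ + qₖ₋₂:
  k=0: a=14, p=14, q=1
  k=1: a=3, p=43, q=3
  k=2: a=12, p=530, q=37
  k=3: a=18, p=9583, q=669
  k=4: a=13, p=125109, q=8734
  k=5: a=3, p=384910, q=26871
  k=6: a=3, p=1279839, q=89347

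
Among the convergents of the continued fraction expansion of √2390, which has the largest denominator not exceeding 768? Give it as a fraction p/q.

√2390 = [48; 1, 7, 1, 8, 1, 7, 1, 96, …] (period length 8).
Convergents:
  p_0/q_0 = 48/1
  p_1/q_1 = 49/1
  p_2/q_2 = 391/8
  p_3/q_3 = 440/9
  p_4/q_4 = 3911/80
  p_5/q_5 = 4351/89
  p_6/q_6 = 34368/703
  p_7/q_7 = 38719/792
q_6 = 703 ≤ 768 < 792 = q_7, so the answer is 34368/703.

34368/703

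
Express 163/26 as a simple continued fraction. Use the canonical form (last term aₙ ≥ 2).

163 = 6*26 + 7
26 = 3*7 + 5
7 = 1*5 + 2
5 = 2*2 + 1
2 = 2*1 + 0  (stop)
So 163/26 = [6; 3, 1, 2, 2].

[6; 3, 1, 2, 2]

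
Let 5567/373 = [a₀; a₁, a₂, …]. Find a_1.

5567 = 14·373 + 345   →  a_0 = 14
373 = 1·345 + 28   →  a_1 = 1

1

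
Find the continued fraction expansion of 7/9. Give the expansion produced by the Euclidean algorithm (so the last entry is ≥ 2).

7 = 0·9 + 7
9 = 1·7 + 2
7 = 3·2 + 1
2 = 2·1 + 0  (stop)
So 7/9 = [0; 1, 3, 2].

[0; 1, 3, 2]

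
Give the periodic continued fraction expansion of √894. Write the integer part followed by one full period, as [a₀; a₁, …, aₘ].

a₀ = ⌊√894⌋ = 29.
With m₀=0, d₀=1 and mₖ₊₁ = dₖaₖ − mₖ, dₖ₊₁ = (n − mₖ₊₁²)/dₖ, aₖ₊₁ = ⌊(a₀+mₖ₊₁)/dₖ₊₁⌋:
  k=1: m=29, d=53, a=1
  k=2: m=24, d=6, a=8
  k=3: m=24, d=53, a=1
  k=4: m=29, d=1, a=58
d=1 and a=2a₀=58 at k=4, so the next step gives (m, d) = (29, 53) again — its k=1 value — and the period has length 4.

[29; 1, 8, 1, 58]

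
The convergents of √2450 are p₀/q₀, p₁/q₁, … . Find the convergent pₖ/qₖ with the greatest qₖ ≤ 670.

√2450 = [49; 2, 98, …] (period length 2).
Convergents:
  p_0/q_0 = 49/1
  p_1/q_1 = 99/2
  p_2/q_2 = 9751/197
  p_3/q_3 = 19601/396
  p_4/q_4 = 1930649/39005
q_3 = 396 ≤ 670 < 39005 = q_4, so the answer is 19601/396.

19601/396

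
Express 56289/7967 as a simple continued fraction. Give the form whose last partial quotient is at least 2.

[7; 15, 3, 8, 1, 3, 1, 3]

56289 = 7*7967 + 520
7967 = 15*520 + 167
520 = 3*167 + 19
167 = 8*19 + 15
19 = 1*15 + 4
15 = 3*4 + 3
4 = 1*3 + 1
3 = 3*1 + 0  (stop)
So 56289/7967 = [7; 15, 3, 8, 1, 3, 1, 3].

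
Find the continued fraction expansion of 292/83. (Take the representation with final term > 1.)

[3; 1, 1, 13, 3]

292 = 3×83 + 43
83 = 1×43 + 40
43 = 1×40 + 3
40 = 13×3 + 1
3 = 3×1 + 0  (stop)
So 292/83 = [3; 1, 1, 13, 3].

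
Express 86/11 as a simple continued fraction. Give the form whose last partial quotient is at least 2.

[7; 1, 4, 2]

86 = 7×11 + 9
11 = 1×9 + 2
9 = 4×2 + 1
2 = 2×1 + 0  (stop)
So 86/11 = [7; 1, 4, 2].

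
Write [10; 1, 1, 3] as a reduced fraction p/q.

Fold from the inside: start with 3/1.
  1 + 1/3 = 4/3
  1 + 3/4 = 7/4
  10 + 4/7 = 74/7

74/7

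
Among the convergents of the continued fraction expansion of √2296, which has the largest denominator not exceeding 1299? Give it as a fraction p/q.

55152/1151

√2296 = [47; 1, 10, 1, 94, …] (period length 4).
Convergents:
  p_0/q_0 = 47/1
  p_1/q_1 = 48/1
  p_2/q_2 = 527/11
  p_3/q_3 = 575/12
  p_4/q_4 = 54577/1139
  p_5/q_5 = 55152/1151
  p_6/q_6 = 606097/12649
q_5 = 1151 ≤ 1299 < 12649 = q_6, so the answer is 55152/1151.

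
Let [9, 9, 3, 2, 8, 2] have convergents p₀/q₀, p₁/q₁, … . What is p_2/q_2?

Using pₖ = aₖpₖ₋₁ + pₖ₋₂, qₖ = aₖqₖ₋₁ + qₖ₋₂ (with p₋₁=1, p₋₂=0, q₋₁=0, q₋₂=1):
  k=0: a=9, p=9, q=1
  k=1: a=9, p=82, q=9
  k=2: a=3, p=255, q=28

255/28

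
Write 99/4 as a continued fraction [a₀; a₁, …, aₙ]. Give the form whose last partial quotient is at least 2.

99 = 24*4 + 3
4 = 1*3 + 1
3 = 3*1 + 0  (stop)
So 99/4 = [24; 1, 3].

[24; 1, 3]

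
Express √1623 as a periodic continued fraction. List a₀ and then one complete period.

a₀ = ⌊√1623⌋ = 40.

[40; 3, 2, 26, 2, 3, 80]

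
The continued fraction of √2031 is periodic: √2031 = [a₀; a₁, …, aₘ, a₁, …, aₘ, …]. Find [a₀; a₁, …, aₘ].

[45; 15, 90]

a₀ = ⌊√2031⌋ = 45.
With m₀=0, d₀=1 and mₖ₊₁ = dₖaₖ − mₖ, dₖ₊₁ = (n − mₖ₊₁²)/dₖ, aₖ₊₁ = ⌊(a₀+mₖ₊₁)/dₖ₊₁⌋:
  k=1: m=45, d=6, a=15
  k=2: m=45, d=1, a=90
d=1 and a=2a₀=90 at k=2, so the next step gives (m, d) = (45, 6) again — its k=1 value — and the period has length 2.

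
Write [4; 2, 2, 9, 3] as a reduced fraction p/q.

Using pₖ = aₖpₖ₋₁ + pₖ₋₂ and qₖ = aₖqₖ₋₁ + qₖ₋₂:
  k=0: a=4, p=4, q=1
  k=1: a=2, p=9, q=2
  k=2: a=2, p=22, q=5
  k=3: a=9, p=207, q=47
  k=4: a=3, p=643, q=146

643/146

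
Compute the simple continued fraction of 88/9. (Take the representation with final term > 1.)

[9; 1, 3, 2]

88 = 9*9 + 7
9 = 1*7 + 2
7 = 3*2 + 1
2 = 2*1 + 0  (stop)
So 88/9 = [9; 1, 3, 2].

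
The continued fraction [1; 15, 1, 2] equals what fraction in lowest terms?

50/47

Using pₖ = aₖpₖ₋₁ + pₖ₋₂ and qₖ = aₖqₖ₋₁ + qₖ₋₂:
  k=0: a=1, p=1, q=1
  k=1: a=15, p=16, q=15
  k=2: a=1, p=17, q=16
  k=3: a=2, p=50, q=47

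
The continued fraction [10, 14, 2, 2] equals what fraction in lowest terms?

Using pₖ = aₖpₖ₋₁ + pₖ₋₂ and qₖ = aₖqₖ₋₁ + qₖ₋₂:
  k=0: a=10, p=10, q=1
  k=1: a=14, p=141, q=14
  k=2: a=2, p=292, q=29
  k=3: a=2, p=725, q=72

725/72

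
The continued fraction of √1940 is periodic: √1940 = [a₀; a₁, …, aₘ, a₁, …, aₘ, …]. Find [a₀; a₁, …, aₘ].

[44; 22, 88]

a₀ = ⌊√1940⌋ = 44.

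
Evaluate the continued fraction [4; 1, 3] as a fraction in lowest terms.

Using pₖ = aₖpₖ₋₁ + pₖ₋₂ and qₖ = aₖqₖ₋₁ + qₖ₋₂:
  k=0: a=4, p=4, q=1
  k=1: a=1, p=5, q=1
  k=2: a=3, p=19, q=4

19/4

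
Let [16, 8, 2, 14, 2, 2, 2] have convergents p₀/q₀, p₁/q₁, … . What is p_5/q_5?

Using pₖ = aₖpₖ₋₁ + pₖ₋₂, qₖ = aₖqₖ₋₁ + qₖ₋₂ (with p₋₁=1, p₋₂=0, q₋₁=0, q₋₂=1):
  k=0: a=16, p=16, q=1
  k=1: a=8, p=129, q=8
  k=2: a=2, p=274, q=17
  k=3: a=14, p=3965, q=246
  k=4: a=2, p=8204, q=509
  k=5: a=2, p=20373, q=1264

20373/1264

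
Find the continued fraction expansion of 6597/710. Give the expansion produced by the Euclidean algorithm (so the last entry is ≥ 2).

[9; 3, 2, 3, 14, 2]

6597 = 9*710 + 207
710 = 3*207 + 89
207 = 2*89 + 29
89 = 3*29 + 2
29 = 14*2 + 1
2 = 2*1 + 0  (stop)
So 6597/710 = [9; 3, 2, 3, 14, 2].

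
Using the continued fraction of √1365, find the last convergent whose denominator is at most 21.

665/18

√1365 = [36; 1, 17, 2, 17, 1, 72, …] (period length 6).
Convergents:
  p_0/q_0 = 36/1
  p_1/q_1 = 37/1
  p_2/q_2 = 665/18
  p_3/q_3 = 1367/37
q_2 = 18 ≤ 21 < 37 = q_3, so the answer is 665/18.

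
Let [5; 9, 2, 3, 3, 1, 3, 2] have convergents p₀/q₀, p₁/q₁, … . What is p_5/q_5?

Using pₖ = aₖpₖ₋₁ + pₖ₋₂, qₖ = aₖqₖ₋₁ + qₖ₋₂ (with p₋₁=1, p₋₂=0, q₋₁=0, q₋₂=1):
  k=0: a=5, p=5, q=1
  k=1: a=9, p=46, q=9
  k=2: a=2, p=97, q=19
  k=3: a=3, p=337, q=66
  k=4: a=3, p=1108, q=217
  k=5: a=1, p=1445, q=283

1445/283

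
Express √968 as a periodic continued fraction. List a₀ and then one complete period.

a₀ = ⌊√968⌋ = 31.
With m₀=0, d₀=1 and mₖ₊₁ = dₖaₖ − mₖ, dₖ₊₁ = (n − mₖ₊₁²)/dₖ, aₖ₊₁ = ⌊(a₀+mₖ₊₁)/dₖ₊₁⌋:
  k=1: m=31, d=7, a=8
  k=2: m=25, d=49, a=1
  k=3: m=24, d=8, a=6
  k=4: m=24, d=49, a=1
  k=5: m=25, d=7, a=8
  k=6: m=31, d=1, a=62
d=1 and a=2a₀=62 at k=6, so the next step gives (m, d) = (31, 7) again — its k=1 value — and the period has length 6.

[31; 8, 1, 6, 1, 8, 62]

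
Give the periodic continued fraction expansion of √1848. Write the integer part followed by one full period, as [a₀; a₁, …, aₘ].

[42; 1, 84]

a₀ = ⌊√1848⌋ = 42.
With m₀=0, d₀=1 and mₖ₊₁ = dₖaₖ − mₖ, dₖ₊₁ = (n − mₖ₊₁²)/dₖ, aₖ₊₁ = ⌊(a₀+mₖ₊₁)/dₖ₊₁⌋:
  k=1: m=42, d=84, a=1
  k=2: m=42, d=1, a=84
d=1 and a=2a₀=84 at k=2, so the next step gives (m, d) = (42, 84) again — its k=1 value — and the period has length 2.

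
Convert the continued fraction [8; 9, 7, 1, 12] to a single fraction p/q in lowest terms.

Using pₖ = aₖpₖ₋₁ + pₖ₋₂ and qₖ = aₖqₖ₋₁ + qₖ₋₂:
  k=0: a=8, p=8, q=1
  k=1: a=9, p=73, q=9
  k=2: a=7, p=519, q=64
  k=3: a=1, p=592, q=73
  k=4: a=12, p=7623, q=940

7623/940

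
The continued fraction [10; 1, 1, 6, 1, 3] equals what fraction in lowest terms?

Fold from the inside: start with 3/1.
  1 + 1/3 = 4/3
  6 + 3/4 = 27/4
  1 + 4/27 = 31/27
  1 + 27/31 = 58/31
  10 + 31/58 = 611/58

611/58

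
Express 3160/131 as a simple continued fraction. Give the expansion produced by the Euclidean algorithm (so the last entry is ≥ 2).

[24; 8, 5, 3]

3160 = 24*131 + 16
131 = 8*16 + 3
16 = 5*3 + 1
3 = 3*1 + 0  (stop)
So 3160/131 = [24; 8, 5, 3].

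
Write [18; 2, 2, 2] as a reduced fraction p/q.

221/12

Using pₖ = aₖpₖ₋₁ + pₖ₋₂ and qₖ = aₖqₖ₋₁ + qₖ₋₂:
  k=0: a=18, p=18, q=1
  k=1: a=2, p=37, q=2
  k=2: a=2, p=92, q=5
  k=3: a=2, p=221, q=12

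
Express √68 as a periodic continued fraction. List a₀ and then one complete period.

a₀ = ⌊√68⌋ = 8.
With m₀=0, d₀=1 and mₖ₊₁ = dₖaₖ − mₖ, dₖ₊₁ = (n − mₖ₊₁²)/dₖ, aₖ₊₁ = ⌊(a₀+mₖ₊₁)/dₖ₊₁⌋:
  k=1: m=8, d=4, a=4
  k=2: m=8, d=1, a=16
d=1 and a=2a₀=16 at k=2, so the next step gives (m, d) = (8, 4) again — its k=1 value — and the period has length 2.

[8; 4, 16]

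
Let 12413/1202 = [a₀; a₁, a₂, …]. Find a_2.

17

12413 = 10·1202 + 393   →  a_0 = 10
1202 = 3·393 + 23   →  a_1 = 3
393 = 17·23 + 2   →  a_2 = 17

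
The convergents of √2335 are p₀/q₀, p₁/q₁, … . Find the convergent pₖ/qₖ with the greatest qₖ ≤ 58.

√2335 = [48; 3, 9, 3, 96, …] (period length 4).
Convergents:
  p_0/q_0 = 48/1
  p_1/q_1 = 145/3
  p_2/q_2 = 1353/28
  p_3/q_3 = 4204/87
q_2 = 28 ≤ 58 < 87 = q_3, so the answer is 1353/28.

1353/28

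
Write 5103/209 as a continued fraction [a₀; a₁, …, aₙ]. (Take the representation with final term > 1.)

[24; 2, 2, 2, 17]

5103 = 24·209 + 87
209 = 2·87 + 35
87 = 2·35 + 17
35 = 2·17 + 1
17 = 17·1 + 0  (stop)
So 5103/209 = [24; 2, 2, 2, 17].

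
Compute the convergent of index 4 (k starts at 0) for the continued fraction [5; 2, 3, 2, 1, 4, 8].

125/23

Using pₖ = aₖpₖ₋₁ + pₖ₋₂, qₖ = aₖqₖ₋₁ + qₖ₋₂ (with p₋₁=1, p₋₂=0, q₋₁=0, q₋₂=1):
  k=0: a=5, p=5, q=1
  k=1: a=2, p=11, q=2
  k=2: a=3, p=38, q=7
  k=3: a=2, p=87, q=16
  k=4: a=1, p=125, q=23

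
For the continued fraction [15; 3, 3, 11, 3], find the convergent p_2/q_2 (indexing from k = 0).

153/10

Using pₖ = aₖpₖ₋₁ + pₖ₋₂, qₖ = aₖqₖ₋₁ + qₖ₋₂ (with p₋₁=1, p₋₂=0, q₋₁=0, q₋₂=1):
  k=0: a=15, p=15, q=1
  k=1: a=3, p=46, q=3
  k=2: a=3, p=153, q=10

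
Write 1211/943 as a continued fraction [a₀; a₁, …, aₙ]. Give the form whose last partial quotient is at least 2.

[1; 3, 1, 1, 12, 1, 9]

1211 = 1·943 + 268
943 = 3·268 + 139
268 = 1·139 + 129
139 = 1·129 + 10
129 = 12·10 + 9
10 = 1·9 + 1
9 = 9·1 + 0  (stop)
So 1211/943 = [1; 3, 1, 1, 12, 1, 9].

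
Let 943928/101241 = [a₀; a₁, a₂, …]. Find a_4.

943928 = 9·101241 + 32759   →  a_0 = 9
101241 = 3·32759 + 2964   →  a_1 = 3
32759 = 11·2964 + 155   →  a_2 = 11
2964 = 19·155 + 19   →  a_3 = 19
155 = 8·19 + 3   →  a_4 = 8

8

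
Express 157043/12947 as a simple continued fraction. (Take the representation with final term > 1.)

[12; 7, 1, 2, 2, 6, 18, 2]

157043 = 12·12947 + 1679
12947 = 7·1679 + 1194
1679 = 1·1194 + 485
1194 = 2·485 + 224
485 = 2·224 + 37
224 = 6·37 + 2
37 = 18·2 + 1
2 = 2·1 + 0  (stop)
So 157043/12947 = [12; 7, 1, 2, 2, 6, 18, 2].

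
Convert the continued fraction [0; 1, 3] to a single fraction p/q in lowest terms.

Using pₖ = aₖpₖ₋₁ + pₖ₋₂ and qₖ = aₖqₖ₋₁ + qₖ₋₂:
  k=0: a=0, p=0, q=1
  k=1: a=1, p=1, q=1
  k=2: a=3, p=3, q=4

3/4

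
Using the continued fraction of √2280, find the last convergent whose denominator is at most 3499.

72961/1528

√2280 = [47; 1, 2, 1, 94, …] (period length 4).
Convergents:
  p_0/q_0 = 47/1
  p_1/q_1 = 48/1
  p_2/q_2 = 143/3
  p_3/q_3 = 191/4
  p_4/q_4 = 18097/379
  p_5/q_5 = 18288/383
  p_6/q_6 = 54673/1145
  p_7/q_7 = 72961/1528
  p_8/q_8 = 6913007/144777
q_7 = 1528 ≤ 3499 < 144777 = q_8, so the answer is 72961/1528.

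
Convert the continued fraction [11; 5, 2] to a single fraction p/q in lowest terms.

123/11

Fold from the inside: start with 2/1.
  5 + 1/2 = 11/2
  11 + 2/11 = 123/11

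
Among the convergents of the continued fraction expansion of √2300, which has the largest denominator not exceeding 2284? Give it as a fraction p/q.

√2300 = [47; 1, 22, 1, 94, …] (period length 4).
Convergents:
  p_0/q_0 = 47/1
  p_1/q_1 = 48/1
  p_2/q_2 = 1103/23
  p_3/q_3 = 1151/24
  p_4/q_4 = 109297/2279
  p_5/q_5 = 110448/2303
q_4 = 2279 ≤ 2284 < 2303 = q_5, so the answer is 109297/2279.

109297/2279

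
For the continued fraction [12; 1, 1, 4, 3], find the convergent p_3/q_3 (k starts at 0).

113/9

Using pₖ = aₖpₖ₋₁ + pₖ₋₂, qₖ = aₖqₖ₋₁ + qₖ₋₂ (with p₋₁=1, p₋₂=0, q₋₁=0, q₋₂=1):
  k=0: a=12, p=12, q=1
  k=1: a=1, p=13, q=1
  k=2: a=1, p=25, q=2
  k=3: a=4, p=113, q=9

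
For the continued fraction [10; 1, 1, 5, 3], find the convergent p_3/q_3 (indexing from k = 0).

Using pₖ = aₖpₖ₋₁ + pₖ₋₂, qₖ = aₖqₖ₋₁ + qₖ₋₂ (with p₋₁=1, p₋₂=0, q₋₁=0, q₋₂=1):
  k=0: a=10, p=10, q=1
  k=1: a=1, p=11, q=1
  k=2: a=1, p=21, q=2
  k=3: a=5, p=116, q=11

116/11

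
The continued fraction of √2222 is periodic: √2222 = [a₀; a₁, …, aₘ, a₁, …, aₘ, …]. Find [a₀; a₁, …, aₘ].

a₀ = ⌊√2222⌋ = 47.

[47; 7, 4, 7, 94]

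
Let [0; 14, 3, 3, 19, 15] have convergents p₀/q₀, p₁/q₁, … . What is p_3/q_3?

10/143

Using pₖ = aₖpₖ₋₁ + pₖ₋₂, qₖ = aₖqₖ₋₁ + qₖ₋₂ (with p₋₁=1, p₋₂=0, q₋₁=0, q₋₂=1):
  k=0: a=0, p=0, q=1
  k=1: a=14, p=1, q=14
  k=2: a=3, p=3, q=43
  k=3: a=3, p=10, q=143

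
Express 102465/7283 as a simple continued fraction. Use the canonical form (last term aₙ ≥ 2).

[14; 14, 2, 11, 2, 10]

102465 = 14*7283 + 503
7283 = 14*503 + 241
503 = 2*241 + 21
241 = 11*21 + 10
21 = 2*10 + 1
10 = 10*1 + 0  (stop)
So 102465/7283 = [14; 14, 2, 11, 2, 10].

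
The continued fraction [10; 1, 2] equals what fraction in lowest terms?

Fold from the inside: start with 2/1.
  1 + 1/2 = 3/2
  10 + 2/3 = 32/3

32/3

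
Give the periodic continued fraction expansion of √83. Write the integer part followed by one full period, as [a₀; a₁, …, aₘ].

a₀ = ⌊√83⌋ = 9.
With m₀=0, d₀=1 and mₖ₊₁ = dₖaₖ − mₖ, dₖ₊₁ = (n − mₖ₊₁²)/dₖ, aₖ₊₁ = ⌊(a₀+mₖ₊₁)/dₖ₊₁⌋:
  k=1: m=9, d=2, a=9
  k=2: m=9, d=1, a=18
d=1 and a=2a₀=18 at k=2, so the next step gives (m, d) = (9, 2) again — its k=1 value — and the period has length 2.

[9; 9, 18]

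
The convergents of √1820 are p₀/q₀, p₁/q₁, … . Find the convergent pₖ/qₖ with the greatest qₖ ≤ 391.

√1820 = [42; 1, 1, 1, 20, 1, 1, 1, 84, …] (period length 8).
Convergents:
  p_0/q_0 = 42/1
  p_1/q_1 = 43/1
  p_2/q_2 = 85/2
  p_3/q_3 = 128/3
  p_4/q_4 = 2645/62
  p_5/q_5 = 2773/65
  p_6/q_6 = 5418/127
  p_7/q_7 = 8191/192
  p_8/q_8 = 693462/16255
q_7 = 192 ≤ 391 < 16255 = q_8, so the answer is 8191/192.

8191/192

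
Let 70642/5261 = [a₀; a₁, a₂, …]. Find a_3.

70642 = 13·5261 + 2249   →  a_0 = 13
5261 = 2·2249 + 763   →  a_1 = 2
2249 = 2·763 + 723   →  a_2 = 2
763 = 1·723 + 40   →  a_3 = 1

1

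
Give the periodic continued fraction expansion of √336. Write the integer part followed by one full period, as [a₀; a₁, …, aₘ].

[18; 3, 36]

a₀ = ⌊√336⌋ = 18.
With m₀=0, d₀=1 and mₖ₊₁ = dₖaₖ − mₖ, dₖ₊₁ = (n − mₖ₊₁²)/dₖ, aₖ₊₁ = ⌊(a₀+mₖ₊₁)/dₖ₊₁⌋:
  k=1: m=18, d=12, a=3
  k=2: m=18, d=1, a=36
d=1 and a=2a₀=36 at k=2, so the next step gives (m, d) = (18, 12) again — its k=1 value — and the period has length 2.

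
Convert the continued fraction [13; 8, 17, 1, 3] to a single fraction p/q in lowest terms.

Using pₖ = aₖpₖ₋₁ + pₖ₋₂ and qₖ = aₖqₖ₋₁ + qₖ₋₂:
  k=0: a=13, p=13, q=1
  k=1: a=8, p=105, q=8
  k=2: a=17, p=1798, q=137
  k=3: a=1, p=1903, q=145
  k=4: a=3, p=7507, q=572

7507/572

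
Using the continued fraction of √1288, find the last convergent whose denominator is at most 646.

22897/638

√1288 = [35; 1, 7, 1, 70, …] (period length 4).
Convergents:
  p_0/q_0 = 35/1
  p_1/q_1 = 36/1
  p_2/q_2 = 287/8
  p_3/q_3 = 323/9
  p_4/q_4 = 22897/638
  p_5/q_5 = 23220/647
q_4 = 638 ≤ 646 < 647 = q_5, so the answer is 22897/638.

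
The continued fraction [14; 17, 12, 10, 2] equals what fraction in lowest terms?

Using pₖ = aₖpₖ₋₁ + pₖ₋₂ and qₖ = aₖqₖ₋₁ + qₖ₋₂:
  k=0: a=14, p=14, q=1
  k=1: a=17, p=239, q=17
  k=2: a=12, p=2882, q=205
  k=3: a=10, p=29059, q=2067
  k=4: a=2, p=61000, q=4339

61000/4339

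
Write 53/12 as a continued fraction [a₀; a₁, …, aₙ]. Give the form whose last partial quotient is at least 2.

[4; 2, 2, 2]

53 = 4×12 + 5
12 = 2×5 + 2
5 = 2×2 + 1
2 = 2×1 + 0  (stop)
So 53/12 = [4; 2, 2, 2].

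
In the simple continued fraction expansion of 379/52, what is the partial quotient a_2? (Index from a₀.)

2

379 = 7·52 + 15   →  a_0 = 7
52 = 3·15 + 7   →  a_1 = 3
15 = 2·7 + 1   →  a_2 = 2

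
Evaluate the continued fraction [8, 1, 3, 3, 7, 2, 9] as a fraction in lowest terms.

16853/1922

Fold from the inside: start with 9/1.
  2 + 1/9 = 19/9
  7 + 9/19 = 142/19
  3 + 19/142 = 445/142
  3 + 142/445 = 1477/445
  1 + 445/1477 = 1922/1477
  8 + 1477/1922 = 16853/1922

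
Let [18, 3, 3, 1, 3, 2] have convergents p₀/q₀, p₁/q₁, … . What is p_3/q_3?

238/13

Using pₖ = aₖpₖ₋₁ + pₖ₋₂, qₖ = aₖqₖ₋₁ + qₖ₋₂ (with p₋₁=1, p₋₂=0, q₋₁=0, q₋₂=1):
  k=0: a=18, p=18, q=1
  k=1: a=3, p=55, q=3
  k=2: a=3, p=183, q=10
  k=3: a=1, p=238, q=13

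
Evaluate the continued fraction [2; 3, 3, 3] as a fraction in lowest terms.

Fold from the inside: start with 3/1.
  3 + 1/3 = 10/3
  3 + 3/10 = 33/10
  2 + 10/33 = 76/33

76/33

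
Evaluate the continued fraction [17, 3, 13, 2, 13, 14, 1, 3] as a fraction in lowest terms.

1149585/66353

Using pₖ = aₖpₖ₋₁ + pₖ₋₂ and qₖ = aₖqₖ₋₁ + qₖ₋₂:
  k=0: a=17, p=17, q=1
  k=1: a=3, p=52, q=3
  k=2: a=13, p=693, q=40
  k=3: a=2, p=1438, q=83
  k=4: a=13, p=19387, q=1119
  k=5: a=14, p=272856, q=15749
  k=6: a=1, p=292243, q=16868
  k=7: a=3, p=1149585, q=66353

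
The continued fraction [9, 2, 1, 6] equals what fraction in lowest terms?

187/20

Fold from the inside: start with 6/1.
  1 + 1/6 = 7/6
  2 + 6/7 = 20/7
  9 + 7/20 = 187/20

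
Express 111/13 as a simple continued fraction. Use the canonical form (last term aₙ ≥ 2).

[8; 1, 1, 6]

111 = 8·13 + 7
13 = 1·7 + 6
7 = 1·6 + 1
6 = 6·1 + 0  (stop)
So 111/13 = [8; 1, 1, 6].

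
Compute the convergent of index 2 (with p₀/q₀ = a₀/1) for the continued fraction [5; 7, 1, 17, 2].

Using pₖ = aₖpₖ₋₁ + pₖ₋₂, qₖ = aₖqₖ₋₁ + qₖ₋₂ (with p₋₁=1, p₋₂=0, q₋₁=0, q₋₂=1):
  k=0: a=5, p=5, q=1
  k=1: a=7, p=36, q=7
  k=2: a=1, p=41, q=8

41/8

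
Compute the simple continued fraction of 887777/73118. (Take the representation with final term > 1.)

[12; 7, 17, 1, 1, 7, 2, 18]

887777 = 12×73118 + 10361
73118 = 7×10361 + 591
10361 = 17×591 + 314
591 = 1×314 + 277
314 = 1×277 + 37
277 = 7×37 + 18
37 = 2×18 + 1
18 = 18×1 + 0  (stop)
So 887777/73118 = [12; 7, 17, 1, 1, 7, 2, 18].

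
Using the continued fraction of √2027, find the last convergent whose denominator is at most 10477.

182385/4051

√2027 = [45; 45, 90, …] (period length 2).
Convergents:
  p_0/q_0 = 45/1
  p_1/q_1 = 2026/45
  p_2/q_2 = 182385/4051
  p_3/q_3 = 8209351/182340
q_2 = 4051 ≤ 10477 < 182340 = q_3, so the answer is 182385/4051.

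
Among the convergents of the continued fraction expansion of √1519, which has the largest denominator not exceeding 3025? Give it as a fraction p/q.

√1519 = [38; 1, 37, 1, 76, …] (period length 4).
Convergents:
  p_0/q_0 = 38/1
  p_1/q_1 = 39/1
  p_2/q_2 = 1481/38
  p_3/q_3 = 1520/39
  p_4/q_4 = 117001/3002
  p_5/q_5 = 118521/3041
q_4 = 3002 ≤ 3025 < 3041 = q_5, so the answer is 117001/3002.

117001/3002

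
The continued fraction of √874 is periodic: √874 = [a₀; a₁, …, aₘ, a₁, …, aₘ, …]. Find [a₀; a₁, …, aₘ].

a₀ = ⌊√874⌋ = 29.
With m₀=0, d₀=1 and mₖ₊₁ = dₖaₖ − mₖ, dₖ₊₁ = (n − mₖ₊₁²)/dₖ, aₖ₊₁ = ⌊(a₀+mₖ₊₁)/dₖ₊₁⌋:
  k=1: m=29, d=33, a=1
  k=2: m=4, d=26, a=1
  k=3: m=22, d=15, a=3
  k=4: m=23, d=23, a=2
  k=5: m=23, d=15, a=3
  k=6: m=22, d=26, a=1
  k=7: m=4, d=33, a=1
  k=8: m=29, d=1, a=58
d=1 and a=2a₀=58 at k=8, so the next step gives (m, d) = (29, 33) again — its k=1 value — and the period has length 8.

[29; 1, 1, 3, 2, 3, 1, 1, 58]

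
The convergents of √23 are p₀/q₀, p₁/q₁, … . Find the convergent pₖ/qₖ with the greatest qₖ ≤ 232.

916/191

√23 = [4; 1, 3, 1, 8, …] (period length 4).
Convergents:
  p_0/q_0 = 4/1
  p_1/q_1 = 5/1
  p_2/q_2 = 19/4
  p_3/q_3 = 24/5
  p_4/q_4 = 211/44
  p_5/q_5 = 235/49
  p_6/q_6 = 916/191
  p_7/q_7 = 1151/240
q_6 = 191 ≤ 232 < 240 = q_7, so the answer is 916/191.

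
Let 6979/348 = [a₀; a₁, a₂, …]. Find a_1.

18

6979 = 20·348 + 19   →  a_0 = 20
348 = 18·19 + 6   →  a_1 = 18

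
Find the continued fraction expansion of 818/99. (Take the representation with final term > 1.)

818 = 8*99 + 26
99 = 3*26 + 21
26 = 1*21 + 5
21 = 4*5 + 1
5 = 5*1 + 0  (stop)
So 818/99 = [8; 3, 1, 4, 5].

[8; 3, 1, 4, 5]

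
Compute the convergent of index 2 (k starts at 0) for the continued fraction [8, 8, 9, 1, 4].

Using pₖ = aₖpₖ₋₁ + pₖ₋₂, qₖ = aₖqₖ₋₁ + qₖ₋₂ (with p₋₁=1, p₋₂=0, q₋₁=0, q₋₂=1):
  k=0: a=8, p=8, q=1
  k=1: a=8, p=65, q=8
  k=2: a=9, p=593, q=73

593/73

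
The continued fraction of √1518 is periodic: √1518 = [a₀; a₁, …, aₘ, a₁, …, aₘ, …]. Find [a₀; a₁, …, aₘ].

a₀ = ⌊√1518⌋ = 38.
With m₀=0, d₀=1 and mₖ₊₁ = dₖaₖ − mₖ, dₖ₊₁ = (n − mₖ₊₁²)/dₖ, aₖ₊₁ = ⌊(a₀+mₖ₊₁)/dₖ₊₁⌋:
  k=1: m=38, d=74, a=1
  k=2: m=36, d=3, a=24
  k=3: m=36, d=74, a=1
  k=4: m=38, d=1, a=76
d=1 and a=2a₀=76 at k=4, so the next step gives (m, d) = (38, 74) again — its k=1 value — and the period has length 4.

[38; 1, 24, 1, 76]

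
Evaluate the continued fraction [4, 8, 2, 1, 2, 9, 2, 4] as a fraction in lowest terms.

24387/5920

Fold from the inside: start with 4/1.
  2 + 1/4 = 9/4
  9 + 4/9 = 85/9
  2 + 9/85 = 179/85
  1 + 85/179 = 264/179
  2 + 179/264 = 707/264
  8 + 264/707 = 5920/707
  4 + 707/5920 = 24387/5920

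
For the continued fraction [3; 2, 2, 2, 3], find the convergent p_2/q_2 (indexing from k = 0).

Using pₖ = aₖpₖ₋₁ + pₖ₋₂, qₖ = aₖqₖ₋₁ + qₖ₋₂ (with p₋₁=1, p₋₂=0, q₋₁=0, q₋₂=1):
  k=0: a=3, p=3, q=1
  k=1: a=2, p=7, q=2
  k=2: a=2, p=17, q=5

17/5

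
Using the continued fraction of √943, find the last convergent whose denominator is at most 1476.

√943 = [30; 1, 2, 2, 2, 1, 60, …] (period length 6).
Convergents:
  p_0/q_0 = 30/1
  p_1/q_1 = 31/1
  p_2/q_2 = 92/3
  p_3/q_3 = 215/7
  p_4/q_4 = 522/17
  p_5/q_5 = 737/24
  p_6/q_6 = 44742/1457
  p_7/q_7 = 45479/1481
q_6 = 1457 ≤ 1476 < 1481 = q_7, so the answer is 44742/1457.

44742/1457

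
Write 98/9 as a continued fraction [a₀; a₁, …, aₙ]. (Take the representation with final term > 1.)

98 = 10×9 + 8
9 = 1×8 + 1
8 = 8×1 + 0  (stop)
So 98/9 = [10; 1, 8].

[10; 1, 8]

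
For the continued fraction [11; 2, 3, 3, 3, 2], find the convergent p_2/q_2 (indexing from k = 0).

Using pₖ = aₖpₖ₋₁ + pₖ₋₂, qₖ = aₖqₖ₋₁ + qₖ₋₂ (with p₋₁=1, p₋₂=0, q₋₁=0, q₋₂=1):
  k=0: a=11, p=11, q=1
  k=1: a=2, p=23, q=2
  k=2: a=3, p=80, q=7

80/7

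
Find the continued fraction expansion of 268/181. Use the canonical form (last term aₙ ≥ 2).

268 = 1·181 + 87
181 = 2·87 + 7
87 = 12·7 + 3
7 = 2·3 + 1
3 = 3·1 + 0  (stop)
So 268/181 = [1; 2, 12, 2, 3].

[1; 2, 12, 2, 3]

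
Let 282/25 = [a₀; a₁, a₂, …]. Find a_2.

282 = 11·25 + 7   →  a_0 = 11
25 = 3·7 + 4   →  a_1 = 3
7 = 1·4 + 3   →  a_2 = 1

1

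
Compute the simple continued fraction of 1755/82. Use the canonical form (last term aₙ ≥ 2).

1755 = 21*82 + 33
82 = 2*33 + 16
33 = 2*16 + 1
16 = 16*1 + 0  (stop)
So 1755/82 = [21; 2, 2, 16].

[21; 2, 2, 16]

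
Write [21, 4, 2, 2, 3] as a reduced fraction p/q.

Fold from the inside: start with 3/1.
  2 + 1/3 = 7/3
  2 + 3/7 = 17/7
  4 + 7/17 = 75/17
  21 + 17/75 = 1592/75

1592/75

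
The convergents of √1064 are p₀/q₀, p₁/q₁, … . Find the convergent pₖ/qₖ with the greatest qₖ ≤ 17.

424/13

√1064 = [32; 1, 1, 1, 1, 1, 1, 1, 64, …] (period length 8).
Convergents:
  p_0/q_0 = 32/1
  p_1/q_1 = 33/1
  p_2/q_2 = 65/2
  p_3/q_3 = 98/3
  p_4/q_4 = 163/5
  p_5/q_5 = 261/8
  p_6/q_6 = 424/13
  p_7/q_7 = 685/21
q_6 = 13 ≤ 17 < 21 = q_7, so the answer is 424/13.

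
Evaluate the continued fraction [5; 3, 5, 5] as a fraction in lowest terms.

Fold from the inside: start with 5/1.
  5 + 1/5 = 26/5
  3 + 5/26 = 83/26
  5 + 26/83 = 441/83

441/83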